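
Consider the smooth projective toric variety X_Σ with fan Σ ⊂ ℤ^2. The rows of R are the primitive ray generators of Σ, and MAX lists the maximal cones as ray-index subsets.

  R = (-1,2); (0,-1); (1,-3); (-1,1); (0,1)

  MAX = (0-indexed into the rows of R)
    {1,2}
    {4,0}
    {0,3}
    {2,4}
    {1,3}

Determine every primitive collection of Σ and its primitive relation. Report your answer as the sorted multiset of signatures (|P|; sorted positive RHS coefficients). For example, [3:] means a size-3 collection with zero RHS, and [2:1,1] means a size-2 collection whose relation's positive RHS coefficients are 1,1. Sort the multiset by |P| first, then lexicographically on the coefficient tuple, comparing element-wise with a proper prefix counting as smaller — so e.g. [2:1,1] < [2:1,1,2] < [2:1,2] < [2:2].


Minimal non-faces — 5 found among 5 rays, 5 max cones:

  P={1,4}:  v_{1} + v_{4} = 0  ⟹  sig = [2:]
  P={0,1}:  v_{0} + v_{1} = v_{3}  ⟹  sig = [2:1]
  P={0,2}:  v_{0} + v_{2} = v_{1}  ⟹  sig = [2:1]
  P={3,4}:  v_{3} + v_{4} = v_{0}  ⟹  sig = [2:1]
  P={2,3}:  v_{2} + v_{3} = 2·v_{1}  ⟹  sig = [2:2]

Sorted signature multiset PRS(X):
[[2:], [2:1], [2:1], [2:1], [2:2]]


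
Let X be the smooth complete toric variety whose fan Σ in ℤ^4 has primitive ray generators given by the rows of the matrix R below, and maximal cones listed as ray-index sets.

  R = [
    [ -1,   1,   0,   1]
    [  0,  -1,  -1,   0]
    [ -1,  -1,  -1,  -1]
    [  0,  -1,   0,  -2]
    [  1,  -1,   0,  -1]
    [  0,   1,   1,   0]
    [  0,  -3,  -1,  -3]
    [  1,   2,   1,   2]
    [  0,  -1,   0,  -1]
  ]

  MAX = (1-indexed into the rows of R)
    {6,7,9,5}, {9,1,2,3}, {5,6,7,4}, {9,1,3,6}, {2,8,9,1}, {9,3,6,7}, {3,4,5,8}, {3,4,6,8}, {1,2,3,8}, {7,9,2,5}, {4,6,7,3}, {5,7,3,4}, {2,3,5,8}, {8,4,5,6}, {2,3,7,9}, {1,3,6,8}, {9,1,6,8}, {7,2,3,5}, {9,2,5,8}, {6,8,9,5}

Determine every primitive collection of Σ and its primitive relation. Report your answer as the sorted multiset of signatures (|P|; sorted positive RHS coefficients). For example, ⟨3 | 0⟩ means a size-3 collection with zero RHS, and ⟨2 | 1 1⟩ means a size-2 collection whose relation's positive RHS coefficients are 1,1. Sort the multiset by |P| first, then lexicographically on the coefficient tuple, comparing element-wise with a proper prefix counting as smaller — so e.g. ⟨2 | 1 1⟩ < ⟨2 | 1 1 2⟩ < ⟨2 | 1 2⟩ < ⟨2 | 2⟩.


Δ(Σ) — 9 vertices, 10 min non-faces:

  {1,5}:  v_{1} + v_{5} = 0  →  sig = ⟨2 | 0⟩
  {2,6}:  v_{2} + v_{6} = 0  →  sig = ⟨2 | 0⟩
  {7,8}:  v_{7} + v_{8} = v_{5}  →  sig = ⟨2 | 1⟩
  {1,4}:  v_{1} + v_{4} = v_{3} + v_{6}  →  sig = ⟨2 | 1 1⟩
  {1,7}:  v_{1} + v_{7} = v_{3} + v_{9}  →  sig = ⟨2 | 1 1⟩
  {2,4}:  v_{2} + v_{4} = v_{3} + v_{5}  →  sig = ⟨2 | 1 1⟩
  {4,9}:  v_{4} + v_{9} = v_{6} + v_{7}  →  sig = ⟨2 | 1 1⟩
  {3,8,9}:  v_{3} + v_{8} + v_{9} = 0  →  sig = ⟨3 | 0⟩
  {3,5,6}:  v_{3} + v_{5} + v_{6} = v_{4}  →  sig = ⟨3 | 1⟩
  {3,5,9}:  v_{3} + v_{5} + v_{9} = v_{7}  →  sig = ⟨3 | 1⟩

so the primitive-relation signature multiset is
    ⟨2 | 0⟩
    ⟨2 | 0⟩
    ⟨2 | 1⟩
    ⟨2 | 1 1⟩
    ⟨2 | 1 1⟩
    ⟨2 | 1 1⟩
    ⟨2 | 1 1⟩
    ⟨3 | 0⟩
    ⟨3 | 1⟩
    ⟨3 | 1⟩


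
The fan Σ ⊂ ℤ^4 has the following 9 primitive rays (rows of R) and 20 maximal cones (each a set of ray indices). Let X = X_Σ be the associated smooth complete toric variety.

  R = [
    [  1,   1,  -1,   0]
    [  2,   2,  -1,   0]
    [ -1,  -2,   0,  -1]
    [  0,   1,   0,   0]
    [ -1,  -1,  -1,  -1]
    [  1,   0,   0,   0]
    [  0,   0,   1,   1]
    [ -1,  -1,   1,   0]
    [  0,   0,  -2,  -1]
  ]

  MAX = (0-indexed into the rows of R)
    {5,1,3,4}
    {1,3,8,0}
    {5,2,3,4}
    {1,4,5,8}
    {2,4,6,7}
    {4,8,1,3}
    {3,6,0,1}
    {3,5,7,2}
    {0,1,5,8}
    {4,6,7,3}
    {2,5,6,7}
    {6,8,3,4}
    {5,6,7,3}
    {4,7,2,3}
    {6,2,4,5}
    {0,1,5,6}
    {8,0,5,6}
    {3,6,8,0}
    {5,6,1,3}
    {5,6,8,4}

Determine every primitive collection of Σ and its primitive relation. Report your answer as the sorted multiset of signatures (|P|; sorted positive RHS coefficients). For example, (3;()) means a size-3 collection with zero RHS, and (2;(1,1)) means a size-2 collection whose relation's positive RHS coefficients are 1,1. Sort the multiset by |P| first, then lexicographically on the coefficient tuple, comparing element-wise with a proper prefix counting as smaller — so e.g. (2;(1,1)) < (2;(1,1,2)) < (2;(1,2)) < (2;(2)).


|primitive collections| = 14. Relations:

  • {0,7}:  v_{0} + v_{7} = 0 — sig = (2;())
  • {0,4}:  v_{0} + v_{4} = v_{8} — sig = (2;(1))
  • {7,8}:  v_{7} + v_{8} = v_{4} — sig = (2;(1))
  • {0,2}:  v_{0} + v_{2} = v_{4} + v_{5} — sig = (2;(1,1))
  • {1,7}:  v_{1} + v_{7} = v_{3} + v_{5} — sig = (2;(1,1))
  • {1,2}:  v_{1} + v_{2} = v_{3} + v_{4} + 2·v_{5} — sig = (2;(1,1,2))
  • {2,8}:  v_{2} + v_{8} = 2·v_{4} + v_{5} — sig = (2;(1,2))
  • {0,3,5}:  v_{0} + v_{3} + v_{5} = v_{1} — sig = (3;(1))
  • {1,4,6}:  v_{1} + v_{4} + v_{6} = v_{0} — sig = (3;(1))
  • {2,3,6}:  v_{2} + v_{3} + v_{6} = v_{7} — sig = (3;(1))
  • {4,5,7}:  v_{4} + v_{5} + v_{7} = v_{2} — sig = (3;(1))
  • {3,5,8}:  v_{3} + v_{5} + v_{8} = v_{1} + v_{4} — sig = (3;(1,1))
  • {1,6,8}:  v_{1} + v_{6} + v_{8} = 2·v_{0} — sig = (3;(2))
  • {3,4,5,6}:  v_{3} + v_{4} + v_{5} + v_{6} = 0 — sig = (4;())

Sorted signature multiset PRS(X):
    |P|=2: 7 collections, coeffs (), (1), (1), (1,1), (1,1), (1,1,2), (1,2)
    |P|=3: 6 collections, coeffs (1), (1), (1), (1), (1,1), (2)
    |P|=4: 1 collection, coeffs ()


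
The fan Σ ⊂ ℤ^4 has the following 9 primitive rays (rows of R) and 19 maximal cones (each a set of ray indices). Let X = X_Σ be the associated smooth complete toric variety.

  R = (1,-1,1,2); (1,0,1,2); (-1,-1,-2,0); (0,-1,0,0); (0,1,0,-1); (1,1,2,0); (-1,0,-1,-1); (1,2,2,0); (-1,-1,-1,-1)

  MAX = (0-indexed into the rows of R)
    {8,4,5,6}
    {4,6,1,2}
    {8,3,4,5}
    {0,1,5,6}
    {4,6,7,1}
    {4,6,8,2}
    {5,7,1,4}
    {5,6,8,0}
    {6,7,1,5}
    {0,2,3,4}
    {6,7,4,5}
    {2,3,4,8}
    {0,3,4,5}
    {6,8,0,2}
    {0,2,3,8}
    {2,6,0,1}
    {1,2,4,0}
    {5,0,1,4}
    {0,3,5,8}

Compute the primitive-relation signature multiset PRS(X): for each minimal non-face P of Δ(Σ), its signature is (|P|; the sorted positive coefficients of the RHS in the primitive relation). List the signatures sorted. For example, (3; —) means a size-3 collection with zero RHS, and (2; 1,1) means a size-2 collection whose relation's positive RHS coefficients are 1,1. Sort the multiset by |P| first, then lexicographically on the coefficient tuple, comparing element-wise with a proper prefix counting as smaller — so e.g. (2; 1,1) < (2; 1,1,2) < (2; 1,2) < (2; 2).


The 11 primitive collections of Σ (r=9, n=4):

  P = {2,5}:  v_{2} + v_{5} = 0 — sig = (2; —)
  P = {1,3}:  v_{1} + v_{3} = v_{0} — sig = (2; 1)
  P = {3,6}:  v_{3} + v_{6} = v_{8} — sig = (2; 1)
  P = {3,7}:  v_{3} + v_{7} = v_{5} — sig = (2; 1)
  P = {0,7}:  v_{0} + v_{7} = v_{1} + v_{5} — sig = (2; 1,1)
  P = {1,8}:  v_{1} + v_{8} = v_{0} + v_{6} — sig = (2; 1,1)
  P = {7,8}:  v_{7} + v_{8} = v_{5} + v_{6} — sig = (2; 1,1)
  P = {2,7}:  v_{2} + v_{7} = v_{1} + v_{4} + v_{6} — sig = (2; 1,1,1)
  P = {0,4,6}:  v_{0} + v_{4} + v_{6} = 0 — sig = (3; —)
  P = {0,4,8}:  v_{0} + v_{4} + v_{8} = v_{3} — sig = (3; 1)
  P = {1,4,5,6}:  v_{1} + v_{4} + v_{5} + v_{6} = v_{7} — sig = (4; 1)

Sorted signature multiset PRS(X):
[(2; —), (2; 1), (2; 1), (2; 1), (2; 1,1), (2; 1,1), (2; 1,1), (2; 1,1,1), (3; —), (3; 1), (4; 1)]


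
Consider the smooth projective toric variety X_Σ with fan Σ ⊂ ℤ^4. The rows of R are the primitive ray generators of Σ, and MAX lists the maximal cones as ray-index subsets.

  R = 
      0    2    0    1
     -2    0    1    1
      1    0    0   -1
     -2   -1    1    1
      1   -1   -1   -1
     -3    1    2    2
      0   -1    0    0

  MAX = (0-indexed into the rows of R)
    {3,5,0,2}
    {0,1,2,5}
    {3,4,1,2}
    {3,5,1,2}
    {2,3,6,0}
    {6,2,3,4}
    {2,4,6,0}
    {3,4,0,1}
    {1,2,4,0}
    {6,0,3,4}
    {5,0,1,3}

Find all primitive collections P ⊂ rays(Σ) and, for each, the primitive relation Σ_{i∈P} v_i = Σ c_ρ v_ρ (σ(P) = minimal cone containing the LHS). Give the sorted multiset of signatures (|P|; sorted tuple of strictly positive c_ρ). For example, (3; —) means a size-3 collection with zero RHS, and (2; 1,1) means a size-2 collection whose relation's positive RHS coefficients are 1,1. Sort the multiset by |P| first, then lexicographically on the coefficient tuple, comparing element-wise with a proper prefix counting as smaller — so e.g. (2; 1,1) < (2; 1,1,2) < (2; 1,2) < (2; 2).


The 5 primitive collections of Σ (r=7, n=4):

  P={1,6}:  v_{1} + v_{6} = v_{3} ; sig = (2; 1)
  P={4,5}:  v_{4} + v_{5} = v_{1} ; sig = (2; 1)
  P={5,6}:  v_{5} + v_{6} = v_{0} + v_{2} + 2·v_{3} ; sig = (2; 1,1,2)
  P={0,2,3,4}:  v_{0} + v_{2} + v_{3} + v_{4} = 0 ; sig = (4; —)
  P={0,1,2,3}:  v_{0} + v_{1} + v_{2} + v_{3} = v_{5} ; sig = (4; 1)

Signatures (|P|; sorted positive RHS coefficients), sorted:
    |P|=2: 3 collections, coeffs (1), (1), (1,1,2)
    |P|=4: 2 collections, coeffs (), (1)


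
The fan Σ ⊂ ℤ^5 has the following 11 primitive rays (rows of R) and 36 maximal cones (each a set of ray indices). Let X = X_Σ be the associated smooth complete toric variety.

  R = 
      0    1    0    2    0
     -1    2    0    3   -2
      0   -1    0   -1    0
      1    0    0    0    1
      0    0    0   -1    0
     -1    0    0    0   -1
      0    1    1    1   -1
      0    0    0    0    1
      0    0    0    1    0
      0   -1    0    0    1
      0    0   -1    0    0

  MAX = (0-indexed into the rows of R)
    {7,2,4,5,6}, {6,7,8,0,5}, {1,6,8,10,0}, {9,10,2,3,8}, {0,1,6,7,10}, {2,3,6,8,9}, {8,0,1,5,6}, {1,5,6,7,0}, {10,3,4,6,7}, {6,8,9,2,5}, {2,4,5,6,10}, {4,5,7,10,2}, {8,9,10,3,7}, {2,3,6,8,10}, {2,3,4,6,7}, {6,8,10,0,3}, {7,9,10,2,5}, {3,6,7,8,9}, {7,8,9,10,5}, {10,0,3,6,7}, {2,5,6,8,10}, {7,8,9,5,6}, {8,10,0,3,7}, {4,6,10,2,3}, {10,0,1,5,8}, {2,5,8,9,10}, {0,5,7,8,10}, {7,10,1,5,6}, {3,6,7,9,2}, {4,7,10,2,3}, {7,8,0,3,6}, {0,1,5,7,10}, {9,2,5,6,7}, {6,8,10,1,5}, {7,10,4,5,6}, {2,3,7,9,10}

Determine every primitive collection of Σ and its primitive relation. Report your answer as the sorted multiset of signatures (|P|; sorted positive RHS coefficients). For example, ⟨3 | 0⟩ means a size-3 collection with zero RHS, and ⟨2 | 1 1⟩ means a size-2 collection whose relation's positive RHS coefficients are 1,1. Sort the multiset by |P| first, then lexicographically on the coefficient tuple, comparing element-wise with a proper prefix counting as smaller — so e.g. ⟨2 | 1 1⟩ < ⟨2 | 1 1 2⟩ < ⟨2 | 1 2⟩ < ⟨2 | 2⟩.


|primitive collections| = 16. Relations:

  P = {3,5}:  v_{3} + v_{5} = 0  →  sig = ⟨2 | 0⟩
  P = {4,8}:  v_{4} + v_{8} = 0  →  sig = ⟨2 | 0⟩
  P = {0,2}:  v_{0} + v_{2} = v_{8}  →  sig = ⟨2 | 1⟩
  P = {4,9}:  v_{4} + v_{9} = v_{2} + v_{7}  →  sig = ⟨2 | 1 1⟩
  P = {0,4}:  v_{0} + v_{4} = v_{6} + v_{7} + v_{10}  →  sig = ⟨2 | 1 1 1⟩
  P = {1,3}:  v_{1} + v_{3} = v_{0} + v_{6} + v_{10}  →  sig = ⟨2 | 1 1 1⟩
  P = {1,9}:  v_{1} + v_{9} = v_{0} + v_{5} + v_{8}  →  sig = ⟨2 | 1 1 1⟩
  P = {1,2}:  v_{1} + v_{2} = v_{5} + v_{6} + v_{8} + v_{10}  →  sig = ⟨2 | 1 1 1 1⟩
  P = {1,4}:  v_{1} + v_{4} = v_{5} + 2·v_{6} + v_{7} + 2·v_{10}  →  sig = ⟨2 | 1 1 2 2⟩
  P = {0,9}:  v_{0} + v_{9} = v_{7} + 2·v_{8}  →  sig = ⟨2 | 1 2⟩
  P = {2,7,8}:  v_{2} + v_{7} + v_{8} = v_{9}  →  sig = ⟨3 | 1⟩
  P = {6,9,10}:  v_{6} + v_{9} + v_{10} = v_{8}  →  sig = ⟨3 | 1⟩
  P = {1,7,8}:  v_{1} + v_{7} + v_{8} = 2·v_{0} + v_{5}  →  sig = ⟨3 | 1 2⟩
  P = {2,6,7,10}:  v_{2} + v_{6} + v_{7} + v_{10} = 0  →  sig = ⟨4 | 0⟩
  P = {0,5,6,10}:  v_{0} + v_{5} + v_{6} + v_{10} = v_{1}  →  sig = ⟨4 | 1⟩
  P = {6,7,8,10}:  v_{6} + v_{7} + v_{8} + v_{10} = v_{0}  →  sig = ⟨4 | 1⟩

Sorted signature multiset PRS(X):
[⟨2 | 0⟩, ⟨2 | 0⟩, ⟨2 | 1⟩, ⟨2 | 1 1⟩, ⟨2 | 1 1 1⟩, ⟨2 | 1 1 1⟩, ⟨2 | 1 1 1⟩, ⟨2 | 1 1 1 1⟩, ⟨2 | 1 1 2 2⟩, ⟨2 | 1 2⟩, ⟨3 | 1⟩, ⟨3 | 1⟩, ⟨3 | 1 2⟩, ⟨4 | 0⟩, ⟨4 | 1⟩, ⟨4 | 1⟩]


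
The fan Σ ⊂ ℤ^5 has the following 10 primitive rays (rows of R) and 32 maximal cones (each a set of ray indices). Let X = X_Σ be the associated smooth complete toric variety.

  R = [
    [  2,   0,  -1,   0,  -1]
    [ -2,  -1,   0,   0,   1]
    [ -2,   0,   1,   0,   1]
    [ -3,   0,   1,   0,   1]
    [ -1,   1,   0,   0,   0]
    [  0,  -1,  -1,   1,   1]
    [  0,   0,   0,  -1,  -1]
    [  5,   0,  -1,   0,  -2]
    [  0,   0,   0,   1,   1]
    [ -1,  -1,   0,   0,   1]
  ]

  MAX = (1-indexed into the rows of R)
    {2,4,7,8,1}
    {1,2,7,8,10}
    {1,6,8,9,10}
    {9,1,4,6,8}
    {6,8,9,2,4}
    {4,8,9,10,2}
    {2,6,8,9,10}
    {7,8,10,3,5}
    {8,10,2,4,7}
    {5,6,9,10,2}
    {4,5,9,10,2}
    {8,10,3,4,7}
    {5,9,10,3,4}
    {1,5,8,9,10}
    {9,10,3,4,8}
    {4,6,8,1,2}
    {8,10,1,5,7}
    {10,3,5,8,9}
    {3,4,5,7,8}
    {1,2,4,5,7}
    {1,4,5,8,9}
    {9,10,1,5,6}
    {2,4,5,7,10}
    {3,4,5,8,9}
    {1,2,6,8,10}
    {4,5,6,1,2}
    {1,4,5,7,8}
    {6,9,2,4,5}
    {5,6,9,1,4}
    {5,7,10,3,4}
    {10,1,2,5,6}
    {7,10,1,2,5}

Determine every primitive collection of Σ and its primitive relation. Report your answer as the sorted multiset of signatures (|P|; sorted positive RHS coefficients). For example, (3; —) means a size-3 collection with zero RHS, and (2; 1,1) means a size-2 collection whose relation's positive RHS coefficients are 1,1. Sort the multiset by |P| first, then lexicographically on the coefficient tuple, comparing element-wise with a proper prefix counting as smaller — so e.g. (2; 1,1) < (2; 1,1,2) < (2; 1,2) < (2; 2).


Minimal non-faces — 11 found among 10 rays, 32 max cones:

  {1,3}:  v_{1} + v_{3} = 0  →  sig = (2; —)
  {7,9}:  v_{7} + v_{9} = 0  →  sig = (2; —)
  {2,3}:  v_{2} + v_{3} = v_{4} + v_{10}  →  sig = (2; 1,1)
  {3,6}:  v_{3} + v_{6} = v_{2} + v_{9}  →  sig = (2; 1,1)
  {6,7}:  v_{6} + v_{7} = v_{1} + v_{2}  →  sig = (2; 1,1)
  {1,2,9}:  v_{1} + v_{2} + v_{9} = v_{6}  →  sig = (3; 1)
  {1,4,10}:  v_{1} + v_{4} + v_{10} = v_{2}  →  sig = (3; 1)
  {2,5,8}:  v_{2} + v_{5} + v_{8} = v_{1}  →  sig = (3; 1)
  {4,6,10}:  v_{4} + v_{6} + v_{10} = 2·v_{2} + v_{9}  →  sig = (3; 1,2)
  {5,6,8}:  v_{5} + v_{6} + v_{8} = 2·v_{1} + v_{9}  →  sig = (3; 1,2)
  {4,5,8,10}:  v_{4} + v_{5} + v_{8} + v_{10} = 0  →  sig = (4; —)

Sorted signature multiset PRS(X):
    (2; —)
    (2; —)
    (2; 1,1)
    (2; 1,1)
    (2; 1,1)
    (3; 1)
    (3; 1)
    (3; 1)
    (3; 1,2)
    (3; 1,2)
    (4; —)


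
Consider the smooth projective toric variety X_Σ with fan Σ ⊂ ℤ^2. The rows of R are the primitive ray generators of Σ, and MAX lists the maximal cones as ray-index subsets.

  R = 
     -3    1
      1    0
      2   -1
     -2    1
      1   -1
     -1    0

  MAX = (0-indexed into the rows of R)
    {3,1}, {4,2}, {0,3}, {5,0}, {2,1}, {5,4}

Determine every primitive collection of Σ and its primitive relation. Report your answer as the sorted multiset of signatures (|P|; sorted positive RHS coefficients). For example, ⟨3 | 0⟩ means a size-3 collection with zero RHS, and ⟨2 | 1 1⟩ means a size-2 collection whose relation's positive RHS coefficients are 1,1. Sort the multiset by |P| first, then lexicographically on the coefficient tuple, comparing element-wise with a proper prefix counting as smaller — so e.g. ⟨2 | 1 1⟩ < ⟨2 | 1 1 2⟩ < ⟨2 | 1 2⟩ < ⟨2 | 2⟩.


Primitive collections (9):

  {1,5}:  v_{1} + v_{5} = 0  so sig = ⟨2 | 0⟩
  {2,3}:  v_{2} + v_{3} = 0  so sig = ⟨2 | 0⟩
  {0,1}:  v_{0} + v_{1} = v_{3}  so sig = ⟨2 | 1⟩
  {0,2}:  v_{0} + v_{2} = v_{5}  so sig = ⟨2 | 1⟩
  {1,4}:  v_{1} + v_{4} = v_{2}  so sig = ⟨2 | 1⟩
  {2,5}:  v_{2} + v_{5} = v_{4}  so sig = ⟨2 | 1⟩
  {3,4}:  v_{3} + v_{4} = v_{5}  so sig = ⟨2 | 1⟩
  {3,5}:  v_{3} + v_{5} = v_{0}  so sig = ⟨2 | 1⟩
  {0,4}:  v_{0} + v_{4} = 2·v_{5}  so sig = ⟨2 | 2⟩

Hence PRS(X_Σ) =
[⟨2 | 0⟩, ⟨2 | 0⟩, ⟨2 | 1⟩, ⟨2 | 1⟩, ⟨2 | 1⟩, ⟨2 | 1⟩, ⟨2 | 1⟩, ⟨2 | 1⟩, ⟨2 | 2⟩]


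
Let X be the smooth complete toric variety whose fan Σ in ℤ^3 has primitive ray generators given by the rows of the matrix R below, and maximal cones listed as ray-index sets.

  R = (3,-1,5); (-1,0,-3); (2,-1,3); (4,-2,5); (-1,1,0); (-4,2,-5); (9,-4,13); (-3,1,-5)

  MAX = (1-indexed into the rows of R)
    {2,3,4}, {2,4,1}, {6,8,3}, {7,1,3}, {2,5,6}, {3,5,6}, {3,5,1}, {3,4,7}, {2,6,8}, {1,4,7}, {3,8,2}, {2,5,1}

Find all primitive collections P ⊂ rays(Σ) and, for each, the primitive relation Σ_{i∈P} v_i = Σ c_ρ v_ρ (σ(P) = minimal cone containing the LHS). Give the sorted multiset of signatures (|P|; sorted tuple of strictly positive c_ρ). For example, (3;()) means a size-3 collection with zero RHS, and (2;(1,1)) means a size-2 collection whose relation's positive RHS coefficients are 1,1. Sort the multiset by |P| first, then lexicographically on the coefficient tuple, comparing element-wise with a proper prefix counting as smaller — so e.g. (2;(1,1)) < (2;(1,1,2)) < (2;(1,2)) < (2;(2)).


|primitive collections| = 14. Relations:

  {1,8}:  v_{1} + v_{8} = 0 — sig = (2;())
  {4,6}:  v_{4} + v_{6} = 0 — sig = (2;())
  {1,6}:  v_{1} + v_{6} = v_{5} — sig = (2;(1))
  {4,5}:  v_{4} + v_{5} = v_{1} — sig = (2;(1))
  {5,8}:  v_{5} + v_{8} = v_{6} — sig = (2;(1))
  {4,8}:  v_{4} + v_{8} = v_{2} + v_{3} — sig = (2;(1,1))
  {6,7}:  v_{6} + v_{7} = v_{1} + v_{3} — sig = (2;(1,1))
  {7,8}:  v_{7} + v_{8} = v_{3} + v_{4} — sig = (2;(1,1))
  {5,7}:  v_{5} + v_{7} = 2·v_{1} + v_{3} — sig = (2;(1,2))
  {2,7}:  v_{2} + v_{7} = 2·v_{4} — sig = (2;(2))
  {2,3,5}:  v_{2} + v_{3} + v_{5} = 0 — sig = (3;())
  {1,2,3}:  v_{1} + v_{2} + v_{3} = v_{4} — sig = (3;(1))
  {1,3,4}:  v_{1} + v_{3} + v_{4} = v_{7} — sig = (3;(1))
  {2,3,6}:  v_{2} + v_{3} + v_{6} = v_{8} — sig = (3;(1))

Hence PRS(X_Σ) =
[(2;()), (2;()), (2;(1)), (2;(1)), (2;(1)), (2;(1,1)), (2;(1,1)), (2;(1,1)), (2;(1,2)), (2;(2)), (3;()), (3;(1)), (3;(1)), (3;(1))]


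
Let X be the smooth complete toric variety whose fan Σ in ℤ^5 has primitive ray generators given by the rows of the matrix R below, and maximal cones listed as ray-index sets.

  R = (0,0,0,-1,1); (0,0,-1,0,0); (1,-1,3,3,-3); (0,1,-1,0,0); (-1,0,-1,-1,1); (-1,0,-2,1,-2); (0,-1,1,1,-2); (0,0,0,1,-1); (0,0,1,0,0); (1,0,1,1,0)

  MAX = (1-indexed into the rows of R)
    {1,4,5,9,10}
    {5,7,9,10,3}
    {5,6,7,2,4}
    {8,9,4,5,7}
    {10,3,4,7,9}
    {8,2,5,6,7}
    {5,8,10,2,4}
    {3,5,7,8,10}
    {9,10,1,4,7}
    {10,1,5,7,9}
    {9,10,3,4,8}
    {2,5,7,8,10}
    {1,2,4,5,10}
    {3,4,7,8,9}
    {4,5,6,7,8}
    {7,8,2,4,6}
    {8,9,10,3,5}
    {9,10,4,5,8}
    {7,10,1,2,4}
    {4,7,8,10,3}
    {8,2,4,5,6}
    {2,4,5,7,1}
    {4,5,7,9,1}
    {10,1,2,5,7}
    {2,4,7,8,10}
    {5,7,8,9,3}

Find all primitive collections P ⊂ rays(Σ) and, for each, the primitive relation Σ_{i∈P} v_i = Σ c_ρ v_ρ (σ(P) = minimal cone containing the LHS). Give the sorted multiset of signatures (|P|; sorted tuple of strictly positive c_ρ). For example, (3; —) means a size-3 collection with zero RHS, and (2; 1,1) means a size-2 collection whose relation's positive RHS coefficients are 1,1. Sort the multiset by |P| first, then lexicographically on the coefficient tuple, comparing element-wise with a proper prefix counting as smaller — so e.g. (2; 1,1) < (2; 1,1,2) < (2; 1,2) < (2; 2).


Δ(Σ) — 10 vertices, 12 min non-faces:

  • {1,8}:  v_{1} + v_{8} = 0  ⟹  sig = (2; —)
  • {2,9}:  v_{2} + v_{9} = 0  ⟹  sig = (2; —)
  • {1,3}:  v_{1} + v_{3} = v_{7} + v_{9} + v_{10}  ⟹  sig = (2; 1,1,1)
  • {2,3}:  v_{2} + v_{3} = v_{7} + v_{8} + v_{10}  ⟹  sig = (2; 1,1,1)
  • {1,6}:  v_{1} + v_{6} = v_{2} + v_{4} + v_{5} + v_{7}  ⟹  sig = (2; 1,1,1,1)
  • {6,9}:  v_{6} + v_{9} = v_{4} + v_{5} + v_{7} + v_{8}  ⟹  sig = (2; 1,1,1,1)
  • {6,10}:  v_{6} + v_{10} = v_{2} + 2·v_{8}  ⟹  sig = (2; 1,2)
  • {3,6}:  v_{3} + v_{6} = v_{7} + 3·v_{8}  ⟹  sig = (2; 1,3)
  • {3,4,5}:  v_{3} + v_{4} + v_{5} = 2·v_{8} + v_{9}  ⟹  sig = (3; 1,2)
  • {4,5,7,10}:  v_{4} + v_{5} + v_{7} + v_{10} = v_{8}  ⟹  sig = (4; 1)
  • {7,8,9,10}:  v_{7} + v_{8} + v_{9} + v_{10} = v_{3}  ⟹  sig = (4; 1)
  • {2,4,5,7,8}:  v_{2} + v_{4} + v_{5} + v_{7} + v_{8} = v_{6}  ⟹  sig = (5; 1)

Signatures (|P|; sorted positive RHS coefficients), sorted:
{ (2; —) ×2,  (2; 1,1,1) ×2,  (2; 1,1,1,1) ×2,  (2; 1,2),  (2; 1,3),  (3; 1,2),  (4; 1) ×2,  (5; 1) }


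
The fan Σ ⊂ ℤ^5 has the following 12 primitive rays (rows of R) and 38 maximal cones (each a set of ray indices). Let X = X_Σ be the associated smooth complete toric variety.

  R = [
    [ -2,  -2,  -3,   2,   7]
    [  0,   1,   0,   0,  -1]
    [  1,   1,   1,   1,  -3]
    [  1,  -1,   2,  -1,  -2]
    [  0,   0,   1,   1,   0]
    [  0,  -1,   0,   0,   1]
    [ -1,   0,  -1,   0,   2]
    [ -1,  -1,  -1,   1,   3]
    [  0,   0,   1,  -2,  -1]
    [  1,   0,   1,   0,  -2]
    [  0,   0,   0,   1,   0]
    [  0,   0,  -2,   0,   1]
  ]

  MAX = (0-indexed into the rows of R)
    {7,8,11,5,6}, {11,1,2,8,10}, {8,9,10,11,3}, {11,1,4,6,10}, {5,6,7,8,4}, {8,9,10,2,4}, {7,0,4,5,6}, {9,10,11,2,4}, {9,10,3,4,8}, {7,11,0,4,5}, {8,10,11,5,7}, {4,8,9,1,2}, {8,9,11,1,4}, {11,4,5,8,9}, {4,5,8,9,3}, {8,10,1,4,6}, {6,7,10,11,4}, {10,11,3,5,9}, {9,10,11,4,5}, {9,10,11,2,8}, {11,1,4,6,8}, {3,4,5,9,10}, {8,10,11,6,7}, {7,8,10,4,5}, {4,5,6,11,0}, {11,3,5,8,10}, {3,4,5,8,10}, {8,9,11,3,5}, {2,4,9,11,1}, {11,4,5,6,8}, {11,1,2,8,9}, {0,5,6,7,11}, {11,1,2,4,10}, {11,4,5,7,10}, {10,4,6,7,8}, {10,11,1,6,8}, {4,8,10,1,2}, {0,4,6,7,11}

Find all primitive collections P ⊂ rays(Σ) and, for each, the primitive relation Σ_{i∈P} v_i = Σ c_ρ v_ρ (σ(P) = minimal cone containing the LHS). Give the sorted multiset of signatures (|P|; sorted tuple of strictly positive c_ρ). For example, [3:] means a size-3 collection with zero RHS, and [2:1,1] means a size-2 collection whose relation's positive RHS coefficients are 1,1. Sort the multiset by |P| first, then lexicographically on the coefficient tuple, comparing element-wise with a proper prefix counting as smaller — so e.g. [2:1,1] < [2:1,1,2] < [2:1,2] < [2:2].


Minimal non-faces — 25 found among 12 rays, 38 max cones:

  P = {1,5}:  v_{1} + v_{5} = 0  ⇒ sig = [2:]
  P = {6,9}:  v_{6} + v_{9} = 0  ⇒ sig = [2:]
  P = {1,7}:  v_{1} + v_{7} = v_{6} + v_{10}  ⇒ sig = [2:1,1]
  P = {2,5}:  v_{2} + v_{5} = v_{9} + v_{10}  ⇒ sig = [2:1,1]
  P = {2,6}:  v_{2} + v_{6} = v_{1} + v_{10}  ⇒ sig = [2:1,1]
  P = {7,9}:  v_{7} + v_{9} = v_{5} + v_{10}  ⇒ sig = [2:1,1]
  P = {1,3}:  v_{1} + v_{3} = v_{8} + v_{9} + v_{10}  ⇒ sig = [2:1,1,1]
  P = {3,6}:  v_{3} + v_{6} = v_{5} + v_{8} + v_{10}  ⇒ sig = [2:1,1,1]
  P = {0,1}:  v_{0} + v_{1} = v_{4} + v_{6} + v_{7} + v_{11}  ⇒ sig = [2:1,1,1,1]
  P = {0,2}:  v_{0} + v_{2} = v_{4} + v_{7} + v_{10} + v_{11}  ⇒ sig = [2:1,1,1,1]
  P = {0,9}:  v_{0} + v_{9} = v_{4} + v_{5} + v_{7} + v_{11}  ⇒ sig = [2:1,1,1,1]
  P = {0,10}:  v_{0} + v_{10} = v_{4} + 2·v_{7} + v_{11}  ⇒ sig = [2:1,1,2]
  P = {0,3}:  v_{0} + v_{3} = 2·v_{5} + v_{7}  ⇒ sig = [2:1,2]
  P = {2,3}:  v_{2} + v_{3} = v_{8} + 2·v_{9} + 2·v_{10}  ⇒ sig = [2:1,2,2]
  P = {3,7}:  v_{3} + v_{7} = 2·v_{5} + v_{8} + 2·v_{10}  ⇒ sig = [2:1,2,2]
  P = {2,7}:  v_{2} + v_{7} = 2·v_{10}  ⇒ sig = [2:2]
  P = {0,8}:  v_{0} + v_{8} = 2·v_{5} + 2·v_{6}  ⇒ sig = [2:2,2]
  P = {1,9,10}:  v_{1} + v_{9} + v_{10} = v_{2}  ⇒ sig = [3:1]
  P = {5,6,10}:  v_{5} + v_{6} + v_{10} = v_{7}  ⇒ sig = [3:1]
  P = {3,4,11}:  v_{3} + v_{4} + v_{11} = v_{5} + v_{9}  ⇒ sig = [3:1,1]
  P = {4,8,10,11}:  v_{4} + v_{8} + v_{10} + v_{11} = 0  ⇒ sig = [4:]
  P = {5,8,9,10}:  v_{5} + v_{8} + v_{9} + v_{10} = v_{3}  ⇒ sig = [4:1]
  P = {2,4,8,11}:  v_{2} + v_{4} + v_{8} + v_{11} = v_{1} + v_{9}  ⇒ sig = [4:1,1]
  P = {4,7,8,11}:  v_{4} + v_{7} + v_{8} + v_{11} = v_{5} + v_{6}  ⇒ sig = [4:1,1]
  P = {4,5,6,7,11}:  v_{4} + v_{5} + v_{6} + v_{7} + v_{11} = v_{0}  ⇒ sig = [5:1]

so the primitive-relation signature multiset is
{ [2:] ×2,  [2:1,1] ×4,  [2:1,1,1] ×2,  [2:1,1,1,1] ×3,  [2:1,1,2],  [2:1,2],  [2:1,2,2] ×2,  [2:2],  [2:2,2],  [3:1] ×2,  [3:1,1],  [4:],  [4:1],  [4:1,1] ×2,  [5:1] }


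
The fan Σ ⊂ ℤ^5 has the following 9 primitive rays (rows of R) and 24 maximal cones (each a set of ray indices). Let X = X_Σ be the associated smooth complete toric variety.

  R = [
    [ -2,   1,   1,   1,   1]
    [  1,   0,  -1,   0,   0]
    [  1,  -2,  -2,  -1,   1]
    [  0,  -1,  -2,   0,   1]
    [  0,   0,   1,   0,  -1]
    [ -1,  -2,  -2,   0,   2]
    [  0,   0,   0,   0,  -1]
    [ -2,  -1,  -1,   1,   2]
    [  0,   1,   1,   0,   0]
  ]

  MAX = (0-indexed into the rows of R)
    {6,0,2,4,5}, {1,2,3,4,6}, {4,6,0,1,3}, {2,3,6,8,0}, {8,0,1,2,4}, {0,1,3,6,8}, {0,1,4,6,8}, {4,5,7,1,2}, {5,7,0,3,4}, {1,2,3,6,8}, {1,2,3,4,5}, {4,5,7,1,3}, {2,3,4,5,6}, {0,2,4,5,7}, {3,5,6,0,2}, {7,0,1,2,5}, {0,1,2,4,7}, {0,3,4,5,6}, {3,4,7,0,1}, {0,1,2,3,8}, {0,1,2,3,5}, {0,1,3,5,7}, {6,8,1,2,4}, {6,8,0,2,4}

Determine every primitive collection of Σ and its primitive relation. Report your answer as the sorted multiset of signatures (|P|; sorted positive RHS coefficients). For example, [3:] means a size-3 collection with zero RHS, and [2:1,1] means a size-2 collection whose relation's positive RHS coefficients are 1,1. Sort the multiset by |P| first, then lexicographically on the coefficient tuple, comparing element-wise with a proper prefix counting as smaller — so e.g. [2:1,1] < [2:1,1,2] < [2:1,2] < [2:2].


The 9 primitive collections of Σ (r=9, n=5):

  P = {5,8}:  v_{5} + v_{8} = v_{0} + v_{2} — sig = [2:1,1]
  P = {7,8}:  v_{7} + v_{8} = 2·v_{0} + v_{1} + v_{2} + v_{4} — sig = [2:1,1,1,2]
  P = {6,7}:  v_{6} + v_{7} = v_{0} + 2·v_{3} + 2·v_{4} — sig = [2:1,2,2]
  P = {3,4,8}:  v_{3} + v_{4} + v_{8} = 0 — sig = [3:]
  P = {1,5,6}:  v_{1} + v_{5} + v_{6} = 2·v_{3} + v_{4} — sig = [3:1,2]
  P = {2,3,7}:  v_{2} + v_{3} + v_{7} = v_{1} + 2·v_{5} — sig = [3:1,2]
  P = {0,1,2,6}:  v_{0} + v_{1} + v_{2} + v_{6} = v_{3} — sig = [4:1]
  P = {0,1,4,5}:  v_{0} + v_{1} + v_{4} + v_{5} = v_{7} — sig = [4:1]
  P = {0,2,3,4}:  v_{0} + v_{2} + v_{3} + v_{4} = v_{5} — sig = [4:1]

Signatures (|P|; sorted positive RHS coefficients), sorted:
    |P|=2: 3 collections, coeffs (1,1), (1,1,1,2), (1,2,2)
    |P|=3: 3 collections, coeffs (), (1,2), (1,2)
    |P|=4: 3 collections, coeffs (1), (1), (1)


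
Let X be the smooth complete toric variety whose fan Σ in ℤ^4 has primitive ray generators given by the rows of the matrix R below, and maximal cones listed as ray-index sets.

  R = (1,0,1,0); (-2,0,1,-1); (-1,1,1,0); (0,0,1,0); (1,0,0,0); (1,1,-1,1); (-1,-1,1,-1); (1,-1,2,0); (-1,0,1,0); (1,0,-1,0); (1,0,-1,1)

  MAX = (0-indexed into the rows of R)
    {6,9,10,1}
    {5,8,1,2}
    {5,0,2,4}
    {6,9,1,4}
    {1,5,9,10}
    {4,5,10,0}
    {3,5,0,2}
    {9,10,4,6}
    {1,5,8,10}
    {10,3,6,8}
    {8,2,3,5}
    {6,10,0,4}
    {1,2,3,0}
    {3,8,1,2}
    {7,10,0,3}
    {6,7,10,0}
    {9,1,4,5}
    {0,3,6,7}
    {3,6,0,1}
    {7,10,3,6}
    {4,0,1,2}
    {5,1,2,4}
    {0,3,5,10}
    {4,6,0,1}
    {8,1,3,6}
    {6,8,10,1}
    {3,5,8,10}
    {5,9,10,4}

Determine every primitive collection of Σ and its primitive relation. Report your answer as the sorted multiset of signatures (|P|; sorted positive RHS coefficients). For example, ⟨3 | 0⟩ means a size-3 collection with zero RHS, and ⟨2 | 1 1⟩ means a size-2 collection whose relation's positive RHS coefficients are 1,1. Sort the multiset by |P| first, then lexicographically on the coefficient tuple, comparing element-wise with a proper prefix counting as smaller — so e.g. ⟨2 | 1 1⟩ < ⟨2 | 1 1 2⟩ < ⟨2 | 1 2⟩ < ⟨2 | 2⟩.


22 collections generate NE(X_Σ); each relation:

  {5,6}:  v_{5} + v_{6} = 0  ⟹  sig = ⟨2 | 0⟩
  {8,9}:  v_{8} + v_{9} = 0  ⟹  sig = ⟨2 | 0⟩
  {3,4}:  v_{3} + v_{4} = v_{0}  ⟹  sig = ⟨2 | 1⟩
  {3,9}:  v_{3} + v_{9} = v_{4}  ⟹  sig = ⟨2 | 1⟩
  {4,8}:  v_{4} + v_{8} = v_{3}  ⟹  sig = ⟨2 | 1⟩
  {2,6}:  v_{2} + v_{6} = v_{1} + v_{3}  ⟹  sig = ⟨2 | 1 1⟩
  {2,10}:  v_{2} + v_{10} = v_{5} + v_{8}  ⟹  sig = ⟨2 | 1 1⟩
  {2,9}:  v_{2} + v_{9} = v_{1} + v_{4} + v_{5}  ⟹  sig = ⟨2 | 1 1 1⟩
  {5,7}:  v_{5} + v_{7} = v_{0} + v_{3} + v_{10}  ⟹  sig = ⟨2 | 1 1 1⟩
  {7,9}:  v_{7} + v_{9} = v_{0} + v_{4} + v_{6} + v_{10}  ⟹  sig = ⟨2 | 1 1 1 1⟩
  {4,7}:  v_{4} + v_{7} = 2·v_{0} + v_{6} + v_{10}  ⟹  sig = ⟨2 | 1 1 2⟩
  {7,8}:  v_{7} + v_{8} = 3·v_{3} + v_{6} + v_{10}  ⟹  sig = ⟨2 | 1 1 3⟩
  {1,7}:  v_{1} + v_{7} = 2·v_{3} + v_{6}  ⟹  sig = ⟨2 | 1 2⟩
  {0,8}:  v_{0} + v_{8} = 2·v_{3}  ⟹  sig = ⟨2 | 2⟩
  {0,9}:  v_{0} + v_{9} = 2·v_{4}  ⟹  sig = ⟨2 | 2⟩
  {2,7}:  v_{2} + v_{7} = 3·v_{3}  ⟹  sig = ⟨2 | 3⟩
  {1,4,10}:  v_{1} + v_{4} + v_{10} = 0  ⟹  sig = ⟨3 | 0⟩
  {0,1,10}:  v_{0} + v_{1} + v_{10} = v_{3}  ⟹  sig = ⟨3 | 1⟩
  {1,3,5}:  v_{1} + v_{3} + v_{5} = v_{2}  ⟹  sig = ⟨3 | 1⟩
  {1,3,10}:  v_{1} + v_{3} + v_{10} = v_{8}  ⟹  sig = ⟨3 | 1⟩
  {0,1,5}:  v_{0} + v_{1} + v_{5} = v_{2} + v_{4}  ⟹  sig = ⟨3 | 1 1⟩
  {0,3,6,10}:  v_{0} + v_{3} + v_{6} + v_{10} = v_{7}  ⟹  sig = ⟨4 | 1⟩

Hence PRS(X_Σ) =
    ⟨2 | 0⟩
    ⟨2 | 0⟩
    ⟨2 | 1⟩
    ⟨2 | 1⟩
    ⟨2 | 1⟩
    ⟨2 | 1 1⟩
    ⟨2 | 1 1⟩
    ⟨2 | 1 1 1⟩
    ⟨2 | 1 1 1⟩
    ⟨2 | 1 1 1 1⟩
    ⟨2 | 1 1 2⟩
    ⟨2 | 1 1 3⟩
    ⟨2 | 1 2⟩
    ⟨2 | 2⟩
    ⟨2 | 2⟩
    ⟨2 | 3⟩
    ⟨3 | 0⟩
    ⟨3 | 1⟩
    ⟨3 | 1⟩
    ⟨3 | 1⟩
    ⟨3 | 1 1⟩
    ⟨4 | 1⟩


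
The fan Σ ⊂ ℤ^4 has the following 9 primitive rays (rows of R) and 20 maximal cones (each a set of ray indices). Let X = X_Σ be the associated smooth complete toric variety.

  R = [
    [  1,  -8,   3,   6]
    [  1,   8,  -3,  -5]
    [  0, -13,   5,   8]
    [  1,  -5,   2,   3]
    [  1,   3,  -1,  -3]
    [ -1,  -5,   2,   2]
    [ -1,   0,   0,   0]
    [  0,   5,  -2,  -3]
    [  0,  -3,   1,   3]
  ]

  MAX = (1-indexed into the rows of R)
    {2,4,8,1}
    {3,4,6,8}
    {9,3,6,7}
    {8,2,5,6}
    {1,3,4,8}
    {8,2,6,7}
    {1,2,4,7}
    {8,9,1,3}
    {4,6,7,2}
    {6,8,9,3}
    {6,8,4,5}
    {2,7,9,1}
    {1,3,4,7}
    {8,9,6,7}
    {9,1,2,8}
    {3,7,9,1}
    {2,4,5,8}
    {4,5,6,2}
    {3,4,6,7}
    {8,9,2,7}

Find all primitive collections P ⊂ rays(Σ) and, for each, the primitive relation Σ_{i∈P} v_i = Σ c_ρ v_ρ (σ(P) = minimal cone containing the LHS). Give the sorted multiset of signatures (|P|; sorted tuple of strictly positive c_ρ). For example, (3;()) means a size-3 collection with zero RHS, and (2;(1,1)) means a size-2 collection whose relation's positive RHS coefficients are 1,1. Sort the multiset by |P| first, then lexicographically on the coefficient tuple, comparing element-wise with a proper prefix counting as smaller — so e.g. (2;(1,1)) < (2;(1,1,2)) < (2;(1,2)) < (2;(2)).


Δ(Σ) — 9 vertices, 12 min non-faces:

  • {1,6}:  v_{1} + v_{6} = v_{3} — sig = (2;(1))
  • {2,3}:  v_{2} + v_{3} = v_{4} — sig = (2;(1))
  • {4,9}:  v_{4} + v_{9} = v_{1} — sig = (2;(1))
  • {5,7}:  v_{5} + v_{7} = v_{2} + v_{6} — sig = (2;(1,1))
  • {5,9}:  v_{5} + v_{9} = v_{4} + v_{8} — sig = (2;(1,1))
  • {3,5}:  v_{3} + v_{5} = 2·v_{4} + v_{6} + v_{8} — sig = (2;(1,1,2))
  • {1,5}:  v_{1} + v_{5} = 2·v_{4} + v_{8} — sig = (2;(1,2))
  • {2,6,9}:  v_{2} + v_{6} + v_{9} = 0 — sig = (3;())
  • {4,7,8}:  v_{4} + v_{7} + v_{8} = 0 — sig = (3;())
  • {1,7,8}:  v_{1} + v_{7} + v_{8} = v_{9} — sig = (3;(1))
  • {3,7,8}:  v_{3} + v_{7} + v_{8} = v_{6} + v_{9} — sig = (3;(1,1))
  • {2,4,6,8}:  v_{2} + v_{4} + v_{6} + v_{8} = v_{5} — sig = (4;(1))

Signatures (|P|; sorted positive RHS coefficients), sorted:
{ (2;(1)) ×3,  (2;(1,1)) ×2,  (2;(1,1,2)),  (2;(1,2)),  (3;()) ×2,  (3;(1)),  (3;(1,1)),  (4;(1)) }


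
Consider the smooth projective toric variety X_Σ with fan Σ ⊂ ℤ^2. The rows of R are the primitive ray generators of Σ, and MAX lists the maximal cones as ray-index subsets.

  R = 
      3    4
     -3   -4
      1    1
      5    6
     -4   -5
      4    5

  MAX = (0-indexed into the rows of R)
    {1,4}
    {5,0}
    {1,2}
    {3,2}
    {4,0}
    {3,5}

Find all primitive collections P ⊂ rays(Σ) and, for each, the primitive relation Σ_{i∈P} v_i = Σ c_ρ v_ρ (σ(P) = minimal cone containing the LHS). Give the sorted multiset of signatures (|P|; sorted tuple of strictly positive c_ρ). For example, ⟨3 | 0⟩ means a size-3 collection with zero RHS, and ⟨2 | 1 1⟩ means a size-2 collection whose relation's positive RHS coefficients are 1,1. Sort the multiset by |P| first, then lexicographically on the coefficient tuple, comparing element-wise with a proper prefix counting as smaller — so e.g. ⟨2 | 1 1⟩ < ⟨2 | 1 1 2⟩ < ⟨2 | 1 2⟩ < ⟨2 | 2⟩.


Primitive collections (9):

  • {0,1}:  v_{0} + v_{1} = 0  ⟹  sig = ⟨2 | 0⟩
  • {4,5}:  v_{4} + v_{5} = 0  ⟹  sig = ⟨2 | 0⟩
  • {0,2}:  v_{0} + v_{2} = v_{5}  ⟹  sig = ⟨2 | 1⟩
  • {1,5}:  v_{1} + v_{5} = v_{2}  ⟹  sig = ⟨2 | 1⟩
  • {2,4}:  v_{2} + v_{4} = v_{1}  ⟹  sig = ⟨2 | 1⟩
  • {2,5}:  v_{2} + v_{5} = v_{3}  ⟹  sig = ⟨2 | 1⟩
  • {3,4}:  v_{3} + v_{4} = v_{2}  ⟹  sig = ⟨2 | 1⟩
  • {0,3}:  v_{0} + v_{3} = 2·v_{5}  ⟹  sig = ⟨2 | 2⟩
  • {1,3}:  v_{1} + v_{3} = 2·v_{2}  ⟹  sig = ⟨2 | 2⟩

Signatures (|P|; sorted positive RHS coefficients), sorted:
    |P|=2: 9 collections, coeffs (), (), (1), (1), (1), (1), (1), (2), (2)


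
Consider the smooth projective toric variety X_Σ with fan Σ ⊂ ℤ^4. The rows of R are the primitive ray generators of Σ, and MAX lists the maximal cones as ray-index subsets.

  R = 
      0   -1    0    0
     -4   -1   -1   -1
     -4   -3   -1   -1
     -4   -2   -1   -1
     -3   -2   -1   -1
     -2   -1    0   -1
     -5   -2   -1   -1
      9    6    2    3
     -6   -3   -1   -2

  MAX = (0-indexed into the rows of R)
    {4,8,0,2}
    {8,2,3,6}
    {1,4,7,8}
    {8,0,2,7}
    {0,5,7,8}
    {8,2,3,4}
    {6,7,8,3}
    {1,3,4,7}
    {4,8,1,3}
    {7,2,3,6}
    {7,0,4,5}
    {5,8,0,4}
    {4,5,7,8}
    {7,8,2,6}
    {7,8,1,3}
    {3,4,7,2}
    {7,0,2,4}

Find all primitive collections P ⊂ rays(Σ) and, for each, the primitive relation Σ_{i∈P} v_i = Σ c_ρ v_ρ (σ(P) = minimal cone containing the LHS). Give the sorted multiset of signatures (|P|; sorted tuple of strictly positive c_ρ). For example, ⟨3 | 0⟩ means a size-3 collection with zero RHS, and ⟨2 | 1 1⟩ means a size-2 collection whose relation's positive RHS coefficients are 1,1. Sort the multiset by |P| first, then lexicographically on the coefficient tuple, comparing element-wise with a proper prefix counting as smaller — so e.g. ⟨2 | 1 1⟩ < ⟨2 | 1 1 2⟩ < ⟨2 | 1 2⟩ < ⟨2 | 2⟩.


|primitive collections| = 14. Relations:

  P={0,1}:  v_{0} + v_{1} = v_{3} ; sig = ⟨2 | 1⟩
  P={0,3}:  v_{0} + v_{3} = v_{2} ; sig = ⟨2 | 1⟩
  P={3,5}:  v_{3} + v_{5} = v_{8} ; sig = ⟨2 | 1⟩
  P={2,5}:  v_{2} + v_{5} = v_{0} + v_{8} ; sig = ⟨2 | 1 1⟩
  P={0,6}:  v_{0} + v_{6} = 2·v_{2} + v_{7} + v_{8} ; sig = ⟨2 | 1 1 2⟩
  P={1,5}:  v_{1} + v_{5} = v_{4} + v_{7} + 2·v_{8} ; sig = ⟨2 | 1 1 2⟩
  P={5,6}:  v_{5} + v_{6} = v_{2} + v_{7} + 2·v_{8} ; sig = ⟨2 | 1 1 2⟩
  P={1,6}:  v_{1} + v_{6} = 3·v_{3} + v_{7} + v_{8} ; sig = ⟨2 | 1 1 3⟩
  P={1,2}:  v_{1} + v_{2} = 2·v_{3} ; sig = ⟨2 | 2⟩
  P={4,6}:  v_{4} + v_{6} = 2·v_{3} ; sig = ⟨2 | 2⟩
  P={0,4,7,8}:  v_{0} + v_{4} + v_{7} + v_{8} = 0 ; sig = ⟨4 | 0⟩
  P={2,3,7,8}:  v_{2} + v_{3} + v_{7} + v_{8} = v_{6} ; sig = ⟨4 | 1⟩
  P={2,4,7,8}:  v_{2} + v_{4} + v_{7} + v_{8} = v_{3} ; sig = ⟨4 | 1⟩
  P={3,4,7,8}:  v_{3} + v_{4} + v_{7} + v_{8} = v_{1} ; sig = ⟨4 | 1⟩

Signatures (|P|; sorted positive RHS coefficients), sorted:
[⟨2 | 1⟩, ⟨2 | 1⟩, ⟨2 | 1⟩, ⟨2 | 1 1⟩, ⟨2 | 1 1 2⟩, ⟨2 | 1 1 2⟩, ⟨2 | 1 1 2⟩, ⟨2 | 1 1 3⟩, ⟨2 | 2⟩, ⟨2 | 2⟩, ⟨4 | 0⟩, ⟨4 | 1⟩, ⟨4 | 1⟩, ⟨4 | 1⟩]


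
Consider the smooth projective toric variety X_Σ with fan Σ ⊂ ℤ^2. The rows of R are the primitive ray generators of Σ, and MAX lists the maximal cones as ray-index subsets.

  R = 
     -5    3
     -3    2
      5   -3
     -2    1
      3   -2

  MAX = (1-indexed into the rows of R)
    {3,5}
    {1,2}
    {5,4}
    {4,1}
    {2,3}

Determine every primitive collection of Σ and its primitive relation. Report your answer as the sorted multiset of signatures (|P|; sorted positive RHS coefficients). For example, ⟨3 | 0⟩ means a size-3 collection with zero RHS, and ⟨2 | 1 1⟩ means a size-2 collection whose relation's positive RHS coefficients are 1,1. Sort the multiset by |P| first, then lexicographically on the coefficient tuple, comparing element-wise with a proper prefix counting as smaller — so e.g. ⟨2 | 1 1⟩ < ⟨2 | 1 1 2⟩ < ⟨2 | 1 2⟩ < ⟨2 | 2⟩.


|primitive collections| = 5. Relations:

  {1,3}:  v_{1} + v_{3} = 0  so sig = ⟨2 | 0⟩
  {2,5}:  v_{2} + v_{5} = 0  so sig = ⟨2 | 0⟩
  {1,5}:  v_{1} + v_{5} = v_{4}  so sig = ⟨2 | 1⟩
  {2,4}:  v_{2} + v_{4} = v_{1}  so sig = ⟨2 | 1⟩
  {3,4}:  v_{3} + v_{4} = v_{5}  so sig = ⟨2 | 1⟩

Sorted signature multiset PRS(X):
[⟨2 | 0⟩, ⟨2 | 0⟩, ⟨2 | 1⟩, ⟨2 | 1⟩, ⟨2 | 1⟩]


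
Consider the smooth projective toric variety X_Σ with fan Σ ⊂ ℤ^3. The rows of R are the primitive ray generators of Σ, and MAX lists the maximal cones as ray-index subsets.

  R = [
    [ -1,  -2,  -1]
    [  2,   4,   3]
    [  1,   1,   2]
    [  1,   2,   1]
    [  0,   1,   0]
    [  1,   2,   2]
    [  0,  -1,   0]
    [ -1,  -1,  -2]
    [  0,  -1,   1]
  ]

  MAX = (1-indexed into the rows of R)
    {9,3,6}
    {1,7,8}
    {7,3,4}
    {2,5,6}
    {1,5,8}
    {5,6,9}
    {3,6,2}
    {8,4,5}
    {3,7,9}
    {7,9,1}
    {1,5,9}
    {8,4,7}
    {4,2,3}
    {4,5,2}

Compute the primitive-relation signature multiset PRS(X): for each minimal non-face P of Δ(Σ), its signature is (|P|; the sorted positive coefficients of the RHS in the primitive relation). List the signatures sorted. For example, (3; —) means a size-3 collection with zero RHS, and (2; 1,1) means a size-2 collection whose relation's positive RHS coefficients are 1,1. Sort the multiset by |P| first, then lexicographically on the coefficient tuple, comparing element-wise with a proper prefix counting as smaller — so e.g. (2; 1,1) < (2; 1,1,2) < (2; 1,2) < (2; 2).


The 15 primitive collections of Σ (r=9, n=3):

  P = {1,4}:  v_{1} + v_{4} = 0  ⇒ sig = (2; —)
  P = {3,8}:  v_{3} + v_{8} = 0  ⇒ sig = (2; —)
  P = {5,7}:  v_{5} + v_{7} = 0  ⇒ sig = (2; —)
  P = {1,2}:  v_{1} + v_{2} = v_{6}  ⇒ sig = (2; 1)
  P = {1,3}:  v_{1} + v_{3} = v_{9}  ⇒ sig = (2; 1)
  P = {3,5}:  v_{3} + v_{5} = v_{6}  ⇒ sig = (2; 1)
  P = {4,6}:  v_{4} + v_{6} = v_{2}  ⇒ sig = (2; 1)
  P = {4,9}:  v_{4} + v_{9} = v_{3}  ⇒ sig = (2; 1)
  P = {6,7}:  v_{6} + v_{7} = v_{3}  ⇒ sig = (2; 1)
  P = {6,8}:  v_{6} + v_{8} = v_{5}  ⇒ sig = (2; 1)
  P = {8,9}:  v_{8} + v_{9} = v_{1}  ⇒ sig = (2; 1)
  P = {1,6}:  v_{1} + v_{6} = v_{5} + v_{9}  ⇒ sig = (2; 1,1)
  P = {2,7}:  v_{2} + v_{7} = v_{3} + v_{4}  ⇒ sig = (2; 1,1)
  P = {2,8}:  v_{2} + v_{8} = v_{4} + v_{5}  ⇒ sig = (2; 1,1)
  P = {2,9}:  v_{2} + v_{9} = v_{3} + v_{6}  ⇒ sig = (2; 1,1)

so the primitive-relation signature multiset is
[(2; —), (2; —), (2; —), (2; 1), (2; 1), (2; 1), (2; 1), (2; 1), (2; 1), (2; 1), (2; 1), (2; 1,1), (2; 1,1), (2; 1,1), (2; 1,1)]


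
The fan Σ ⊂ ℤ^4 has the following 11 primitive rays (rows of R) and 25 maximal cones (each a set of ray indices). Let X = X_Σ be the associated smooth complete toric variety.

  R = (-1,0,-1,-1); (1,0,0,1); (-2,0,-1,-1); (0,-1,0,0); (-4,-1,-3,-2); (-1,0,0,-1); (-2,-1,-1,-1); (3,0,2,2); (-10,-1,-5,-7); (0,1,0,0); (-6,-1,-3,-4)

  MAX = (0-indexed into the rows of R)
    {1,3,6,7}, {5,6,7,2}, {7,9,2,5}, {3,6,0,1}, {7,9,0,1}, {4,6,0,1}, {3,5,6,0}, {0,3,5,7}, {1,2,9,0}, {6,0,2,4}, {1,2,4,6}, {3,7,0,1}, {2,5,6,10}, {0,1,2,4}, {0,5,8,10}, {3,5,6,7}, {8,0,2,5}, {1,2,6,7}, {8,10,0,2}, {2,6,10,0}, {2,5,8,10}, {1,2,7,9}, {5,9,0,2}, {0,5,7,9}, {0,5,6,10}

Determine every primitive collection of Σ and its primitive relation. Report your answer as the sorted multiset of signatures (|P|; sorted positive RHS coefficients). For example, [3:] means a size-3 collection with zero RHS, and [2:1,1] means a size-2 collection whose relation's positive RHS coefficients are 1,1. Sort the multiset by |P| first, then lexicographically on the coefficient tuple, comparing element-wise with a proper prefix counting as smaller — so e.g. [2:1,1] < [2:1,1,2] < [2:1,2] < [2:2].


|primitive collections| = 24. Relations:

  {1,5}:  v_{1} + v_{5} = 0  ⇒ sig = [2:]
  {3,9}:  v_{3} + v_{9} = 0  ⇒ sig = [2:]
  {2,3}:  v_{2} + v_{3} = v_{6}  ⇒ sig = [2:1]
  {6,9}:  v_{6} + v_{9} = v_{2}  ⇒ sig = [2:1]
  {4,7}:  v_{4} + v_{7} = v_{1} + v_{6}  ⇒ sig = [2:1,1]
  {7,8}:  v_{7} + v_{8} = v_{5} + v_{10}  ⇒ sig = [2:1,1]
  {7,10}:  v_{7} + v_{10} = v_{5} + v_{6}  ⇒ sig = [2:1,1]
  {1,8}:  v_{1} + v_{8} = v_{0} + v_{2} + v_{10}  ⇒ sig = [2:1,1,1]
  {1,10}:  v_{1} + v_{10} = v_{0} + v_{2} + v_{6}  ⇒ sig = [2:1,1,1]
  {4,5}:  v_{4} + v_{5} = v_{0} + v_{2} + v_{6}  ⇒ sig = [2:1,1,1]
  {3,8}:  v_{3} + v_{8} = v_{0} + v_{5} + v_{6} + v_{10}  ⇒ sig = [2:1,1,1,1]
  {3,4}:  v_{3} + v_{4} = v_{0} + v_{1} + 2·v_{6}  ⇒ sig = [2:1,1,2]
  {3,10}:  v_{3} + v_{10} = v_{0} + v_{5} + 2·v_{6}  ⇒ sig = [2:1,1,2]
  {4,9}:  v_{4} + v_{9} = v_{0} + v_{1} + 2·v_{2}  ⇒ sig = [2:1,1,2]
  {9,10}:  v_{9} + v_{10} = v_{0} + 2·v_{2} + v_{5}  ⇒ sig = [2:1,1,2]
  {4,8}:  v_{4} + v_{8} = 2·v_{0} + 2·v_{2} + v_{6} + v_{10}  ⇒ sig = [2:1,1,2,2]
  {6,8}:  v_{6} + v_{8} = 2·v_{10}  ⇒ sig = [2:2]
  {4,10}:  v_{4} + v_{10} = 2·v_{0} + 2·v_{2} + 2·v_{6}  ⇒ sig = [2:2,2,2]
  {8,9}:  v_{8} + v_{9} = 2·v_{0} + 3·v_{2} + 2·v_{5}  ⇒ sig = [2:2,2,3]
  {0,2,7}:  v_{0} + v_{2} + v_{7} = 0  ⇒ sig = [3:]
  {0,6,7}:  v_{0} + v_{6} + v_{7} = v_{3}  ⇒ sig = [3:1]
  {0,1,2,6}:  v_{0} + v_{1} + v_{2} + v_{6} = v_{4}  ⇒ sig = [4:1]
  {0,2,5,6}:  v_{0} + v_{2} + v_{5} + v_{6} = v_{10}  ⇒ sig = [4:1]
  {0,2,5,10}:  v_{0} + v_{2} + v_{5} + v_{10} = v_{8}  ⇒ sig = [4:1]

Signatures (|P|; sorted positive RHS coefficients), sorted:
[[2:], [2:], [2:1], [2:1], [2:1,1], [2:1,1], [2:1,1], [2:1,1,1], [2:1,1,1], [2:1,1,1], [2:1,1,1,1], [2:1,1,2], [2:1,1,2], [2:1,1,2], [2:1,1,2], [2:1,1,2,2], [2:2], [2:2,2,2], [2:2,2,3], [3:], [3:1], [4:1], [4:1], [4:1]]
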